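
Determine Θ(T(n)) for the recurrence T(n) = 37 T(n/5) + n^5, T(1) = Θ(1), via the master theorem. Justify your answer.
T(n) = Θ(n^5)

log_5 37 ≈ 2.244. f(n) = n^5 dominates n^(log_5 37) since 5 > 2.244, and the regularity condition a·f(n/b) = 37·(n/5)^5 = (37/3125)·n^5 ≤ c·f(n) holds with c = 37/3125 ≈ 0.0118 < 1. So this is Case 3: T(n) = Θ(f(n)) = Θ(n^5).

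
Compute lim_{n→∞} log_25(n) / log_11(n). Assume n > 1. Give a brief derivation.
lim = ln(11) / ln(25) = log_25(11)

Change of base: log_25(n) = ln n / ln 25 and log_11(n) = ln n / ln 11. The ratio is (ln n / ln 25) · (ln 11 / ln n) = ln 11 / ln 25, a constant independent of n. So the limit is ln 11 / ln 25 = log_25(11).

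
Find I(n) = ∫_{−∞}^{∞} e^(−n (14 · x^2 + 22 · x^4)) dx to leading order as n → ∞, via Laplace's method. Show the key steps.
I(n) ~ sqrt(π/(14n))

φ(x) = 14 · x^2 + 22 · x^4 has its unique global minimum at x* = 0 (since φ'(x) = 28x + 88x^3 = 0 only at x = 0 for real x with both coefficients positive, and φ → ∞ as |x| → ∞). At x* = 0, φ(0) = 0 and φ''(0) = 28. Laplace's method then gives
  I(n) ~ sqrt(2π / (n · φ''(0))) · e^(−n φ(0)) = sqrt(2π / (28n)) = sqrt(π/(14n)).
The 22 · x^4 term contributes only at subleading order (an O(1/n) relative correction).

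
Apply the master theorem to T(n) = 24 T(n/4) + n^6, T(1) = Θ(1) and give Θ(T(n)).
T(n) = Θ(n^6)

log_4 24 ≈ 2.292. f(n) = n^6 dominates n^(log_4 24) since 6 > 2.292, and the regularity condition a·f(n/b) = 24·(n/4)^6 = (24/4096)·n^6 ≤ c·f(n) holds with c = 24/4096 ≈ 0.00586 < 1. So this is Case 3: T(n) = Θ(f(n)) = Θ(n^6).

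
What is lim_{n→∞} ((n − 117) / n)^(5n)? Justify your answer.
lim = e^(−585)

Rewrite as (1 − 117/n)^(5n). By the standard limit (1 + x/n)^n → e^x, we have (1 − 117/n)^n → e^(−117), and raising to the 5th power gives e^(−585).
More precisely, ln[(1 − 117/n)^(5n)] = 5n · ln(1 − 117/n) = 5n · (-117/n + O(1/n^2)) = -585 + O(1/n) → -585.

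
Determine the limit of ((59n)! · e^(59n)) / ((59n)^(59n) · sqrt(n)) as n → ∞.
lim = sqrt(2π·59)

Stirling: (59n)! ~ sqrt(2π·59n) · (59n/e)^(59n). Hence
  (59n)! · e^(59n) / (59n)^(59n) ~ sqrt(2π·59n).
Dividing by sqrt(n): sqrt(2π·59n) / sqrt(n) = sqrt(2π·59) · n^((1−1)/2), so the limit is sqrt(2π·59).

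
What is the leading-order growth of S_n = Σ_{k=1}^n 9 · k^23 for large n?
S_n ~ 3 · n^24 / 8

By integral comparison (Euler-Maclaurin), Σ_{k=1}^n 9 · k^23 = 9 · ∫_0^n x^23 dx + O(n^23) = 9 · n^24/24 = 3 · n^24 / 8 + O(n^23). (Equivalently, Faulhaber's formula gives the same leading term.)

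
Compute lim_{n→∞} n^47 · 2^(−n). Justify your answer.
lim = 0

Exponentials with base > 1 dominate every fixed polynomial: for any fixed c, n^c / 2^n → 0 as n → ∞ (e.g. by the ratio test, or by writing 2^n = e^(n ln 2) and noting e^(n ln 2) / n^c → ∞). Hence n^47 · 2^(−n) = n^47 / 2^n → 0.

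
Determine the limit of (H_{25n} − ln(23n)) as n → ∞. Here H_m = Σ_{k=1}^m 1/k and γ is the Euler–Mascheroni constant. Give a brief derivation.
lim = ln(25/23) + γ

By Euler-Maclaurin, H_m = ln m + γ + O(1/m). So
  H_{25n} − ln(23n) = ln(25n) + γ − ln(23n) + O(1/n)
                       = ln(25/23) + γ + O(1/n).
Hence the limit is ln(25/23) + γ.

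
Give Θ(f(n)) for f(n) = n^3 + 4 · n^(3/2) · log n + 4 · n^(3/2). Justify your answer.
f(n) ∈ Θ(n^3)

Compare the terms by growth order. For large n, n^a · (log n)^b dominates n^a' · (log n)^b' iff a > a', or (a = a' and b > b'). Ranking the 3 terms shows the dominant one is n^3. Hence f(n) ∈ Θ(n^3).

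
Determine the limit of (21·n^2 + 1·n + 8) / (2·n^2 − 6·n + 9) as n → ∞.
lim = 21/2

For large n the leading n^2 terms dominate both numerator and denominator. Dividing top and bottom by n^2, every other term tends to 0, leaving 21/2.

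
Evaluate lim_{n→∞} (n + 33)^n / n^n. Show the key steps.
lim = e^33

Rewrite as (1 + 33/n)^(n). By the standard limit (1 + x/n)^n → e^x, we have (1 + 33/n)^n → e^33, and raising to the 1st power gives e^33.
More precisely, ln[(1 + 33/n)^(n)] = n · ln(1 + 33/n) = n · (33/n + O(1/n^2)) = 33 + O(1/n) → 33.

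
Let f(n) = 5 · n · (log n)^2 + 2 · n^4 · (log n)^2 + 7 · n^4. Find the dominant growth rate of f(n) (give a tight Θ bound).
f(n) ∈ Θ(n^4 · (log n)^2)

Compare the terms by growth order. For large n, n^a · (log n)^b dominates n^a' · (log n)^b' iff a > a', or (a = a' and b > b'). Ranking the 3 terms shows the dominant one is 2 · n^4 · (log n)^2. Hence f(n) ∈ Θ(n^4 · (log n)^2).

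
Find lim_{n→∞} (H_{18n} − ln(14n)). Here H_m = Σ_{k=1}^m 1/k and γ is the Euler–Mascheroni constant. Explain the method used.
lim = ln(9/7) + γ

By Euler-Maclaurin, H_m = ln m + γ + O(1/m). So
  H_{18n} − ln(14n) = ln(18n) + γ − ln(14n) + O(1/n)
                       = ln(18/14) + γ + O(1/n).
Hence the limit is ln(18/14) + γ (= ln(9/7)).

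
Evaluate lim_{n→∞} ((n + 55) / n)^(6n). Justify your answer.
lim = e^330

Rewrite as (1 + 55/n)^(6n). By the standard limit (1 + x/n)^n → e^x, we have (1 + 55/n)^n → e^55, and raising to the 6th power gives e^330.
More precisely, ln[(1 + 55/n)^(6n)] = 6n · ln(1 + 55/n) = 6n · (55/n + O(1/n^2)) = 330 + O(1/n) → 330.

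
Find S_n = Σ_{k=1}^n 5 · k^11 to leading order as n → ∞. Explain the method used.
S_n ~ 5 · n^12 / 12

By integral comparison (Euler-Maclaurin), Σ_{k=1}^n 5 · k^11 = 5 · ∫_0^n x^11 dx + O(n^11) = 5 · n^12/12 + O(n^11). (Equivalently, Faulhaber's formula gives the same leading term.)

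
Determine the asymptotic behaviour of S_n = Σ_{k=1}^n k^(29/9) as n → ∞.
S_n ~ (9/38) · n^(38/9)

Integral comparison: Σ_{k=1}^n k^(29/9) = ∫_0^n x^(29/9) dx + O(n^(29/9)). The integral is n^(1 + 29/9) / (1 + 29/9) = n^((29+9)/9) / ((29+9)/9) = (9/38) · n^(38/9).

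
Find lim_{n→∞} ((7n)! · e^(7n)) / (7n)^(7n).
lim = ∞

Stirling: (7n)! ~ sqrt(2π·7n) · (7n/e)^(7n). Hence
  (7n)! · e^(7n) / (7n)^(7n) ~ sqrt(2π·7n) = sqrt(2π·7) · sqrt(n) → ∞.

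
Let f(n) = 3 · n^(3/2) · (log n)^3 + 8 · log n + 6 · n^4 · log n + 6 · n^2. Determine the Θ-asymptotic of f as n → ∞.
f(n) ∈ Θ(n^4 · log n)

Compare the terms by growth order. For large n, n^a · (log n)^b dominates n^a' · (log n)^b' iff a > a', or (a = a' and b > b'). Ranking the 4 terms shows the dominant one is 6 · n^4 · log n. Hence f(n) ∈ Θ(n^4 · log n).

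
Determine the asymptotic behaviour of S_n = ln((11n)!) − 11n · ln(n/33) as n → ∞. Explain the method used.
S_n ~ 11n · (ln 363 − 1) + O(ln n)

Stirling: ln((11n)!) = 11n ln(11n) − 11n + O(ln n).
  S_n = 11n ln(11n) − 11n − 11n ln(n/33) + O(ln n)
      = 11n ln(11n) − 11n ln n + 11n ln 33 − 11n + O(ln n)
      = 11n ln 11 + 11n ln 33 − 11n + O(ln n)
      = 11n (ln 363 − 1) + O(ln n).
Numerically ln(363) − 1 ≈ 4.8944.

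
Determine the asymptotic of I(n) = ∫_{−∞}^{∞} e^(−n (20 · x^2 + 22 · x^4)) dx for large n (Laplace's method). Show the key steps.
I(n) ~ sqrt(π/(20n))

φ(x) = 20 · x^2 + 22 · x^4 has its unique global minimum at x* = 0 (since φ'(x) = 40x + 88x^3 = 0 only at x = 0 for real x with both coefficients positive, and φ → ∞ as |x| → ∞). At x* = 0, φ(0) = 0 and φ''(0) = 40. Laplace's method then gives
  I(n) ~ sqrt(2π / (n · φ''(0))) · e^(−n φ(0)) = sqrt(2π / (40n)) = sqrt(π/(20n)).
The 22 · x^4 term contributes only at subleading order (an O(1/n) relative correction).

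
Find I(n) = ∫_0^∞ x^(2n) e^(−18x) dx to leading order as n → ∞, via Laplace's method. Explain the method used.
I(n) ~ (sqrt(2π·2n) / 18) · (2n/(18e))^(2n)

Write the integrand as exp(2n ln x − 18x) and set f(x) = 2n ln x − 18x. Then f'(x) = 2n/x − 18 = 0 at x* = 2n/18, and f''(x*) = −2n/x*^2 = −18^2/(2n). Laplace's method (interior maximum) gives
  I(n) ~ e^(f(x*)) · sqrt(2π / |f''(x*)|)
        = exp(2n ln(2n/18) − 2n) · sqrt(2π · 2n / 18^2)
        = (2n/18)^(2n) e^(−2n) · sqrt(2π·2n) / 18
        = (sqrt(2π·2n) / 18) · (2n/(18e))^(2n).
This matches Γ(2n+1)/18^(2n+1) with Stirling applied to Γ.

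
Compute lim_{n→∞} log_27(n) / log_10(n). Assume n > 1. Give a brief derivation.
lim = ln(10) / ln(27) = log_27(10)

Change of base: log_27(n) = ln n / ln 27 and log_10(n) = ln n / ln 10. The ratio is (ln n / ln 27) · (ln 10 / ln n) = ln 10 / ln 27, a constant independent of n. So the limit is ln 10 / ln 27 = log_27(10).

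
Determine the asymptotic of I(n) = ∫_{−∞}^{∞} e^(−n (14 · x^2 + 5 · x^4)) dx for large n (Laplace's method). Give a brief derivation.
I(n) ~ sqrt(π/(14n))

φ(x) = 14 · x^2 + 5 · x^4 has its unique global minimum at x* = 0 (since φ'(x) = 28x + 20x^3 = 0 only at x = 0 for real x with both coefficients positive, and φ → ∞ as |x| → ∞). At x* = 0, φ(0) = 0 and φ''(0) = 28. Laplace's method then gives
  I(n) ~ sqrt(2π / (n · φ''(0))) · e^(−n φ(0)) = sqrt(2π / (28n)) = sqrt(π/(14n)).
The 5 · x^4 term contributes only at subleading order (an O(1/n) relative correction).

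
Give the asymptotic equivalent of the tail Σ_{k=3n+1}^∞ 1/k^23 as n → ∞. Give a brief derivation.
Σ_{k>3n} 1/k^23 ~ 1/(22 · (3n)^22)

Compare to the integral: ∫_{3n}^∞ x^(−23) dx = [−x^(−22)/22]_{3n}^∞ = 1/((23−1)·(3n)^22). Euler-Maclaurin then gives
  Σ_{k>3n} 1/k^23 = ∫_{3n}^∞ dx/x^23 − 1/(2·(3n)^23) + O(1/(3n)^24).
(Equivalently this is ζ(23) − Σ_{k≤3n} 1/k^23.)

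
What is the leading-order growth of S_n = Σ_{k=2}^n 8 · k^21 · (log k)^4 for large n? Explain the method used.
S_n ~ 4 · n^22 · (log n)^4 / 11

By integral comparison, S_n = ∫_1^n 8 · x^21 · (log x)^4 dx + O(n^21 · (log n)^4). For the integral, the leading term of ∫_1^n x^21 (log x)^4 dx is n^22/22 · (log n)^4 (by repeated integration by parts; each step lowers the log-exponent and produces a relatively O(1/log n) correction). Hence S_n ~ 4 · n^22 · (log n)^4 / 11.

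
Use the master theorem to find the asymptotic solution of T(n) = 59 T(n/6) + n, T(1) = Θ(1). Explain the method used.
T(n) = Θ(n^(log_6 59))

Master theorem: compare f(n) = n to n^(log_6 59) where log_6 59 ≈ 2.276. Since 1 < log_6 59, we have f(n) = O(n^(log_6 59 − ε)) for some ε > 0 — Case 1. Hence T(n) = Θ(n^(log_6 59)).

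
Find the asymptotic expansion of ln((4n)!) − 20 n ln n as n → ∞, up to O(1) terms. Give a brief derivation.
ln((4n)!) − 20 n ln n = −16 n ln n + 4(ln 4 − 1) n + (1/2) ln(2π·4n) + O(1/n)

Stirling: ln((4n)!) = 4n ln(4n) − 4n + (1/2) ln(2π·4n) + O(1/n).
Expand 4n ln(4n) = 4n (ln n + ln 4) = 4n ln n + 4n ln 4.
Subtract 20n ln n: leading term is (4 − 20) n ln n = −16 n ln n. The next term is 4n ln 4 − 4n = 4(ln 4 − 1) n. Then the (1/2) ln(2π·4n) correction.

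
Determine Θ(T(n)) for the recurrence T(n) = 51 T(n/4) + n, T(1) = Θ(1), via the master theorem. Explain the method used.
T(n) = Θ(n^(log_4 51))

Master theorem: compare f(n) = n to n^(log_4 51) where log_4 51 ≈ 2.836. Since 1 < log_4 51, we have f(n) = O(n^(log_4 51 − ε)) for some ε > 0 — Case 1. Hence T(n) = Θ(n^(log_4 51)).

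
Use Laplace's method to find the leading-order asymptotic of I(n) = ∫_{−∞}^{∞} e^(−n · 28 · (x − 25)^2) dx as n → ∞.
I(n) = sqrt(π/(28n))

Here φ(x) = 28 · (x − 25)^2 has its unique minimum at x* = 25 with φ(x*) = 0 and φ''(x*) = 56. Laplace's method gives
  I(n) ~ e^(−n φ(x*)) · sqrt(2π / (n · φ''(x*))) = sqrt(2π / (56n)) = sqrt(π/(28n)).
This is exact: substituting u = (x − 25)·sqrt(28n) gives I(n) = (1/sqrt(28n)) ∫_{−∞}^{∞} e^(−u^2) du = sqrt(π/(28n)).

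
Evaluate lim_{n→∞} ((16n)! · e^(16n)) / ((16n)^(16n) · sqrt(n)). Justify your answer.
lim = sqrt(2π·16)

Stirling: (16n)! ~ sqrt(2π·16n) · (16n/e)^(16n). Hence
  (16n)! · e^(16n) / (16n)^(16n) ~ sqrt(2π·16n).
Dividing by sqrt(n): sqrt(2π·16n) / sqrt(n) = sqrt(2π·16) · n^((1−1)/2), so the limit is sqrt(2π·16).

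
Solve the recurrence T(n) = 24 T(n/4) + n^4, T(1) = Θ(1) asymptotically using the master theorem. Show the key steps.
T(n) = Θ(n^4)

log_4 24 ≈ 2.292. f(n) = n^4 dominates n^(log_4 24) since 4 > 2.292, and the regularity condition a·f(n/b) = 24·(n/4)^4 = (24/256)·n^4 ≤ c·f(n) holds with c = 24/256 ≈ 0.0938 < 1. So this is Case 3: T(n) = Θ(f(n)) = Θ(n^4).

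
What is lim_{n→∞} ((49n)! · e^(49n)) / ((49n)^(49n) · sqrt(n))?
lim = sqrt(2π·49)

Stirling: (49n)! ~ sqrt(2π·49n) · (49n/e)^(49n). Hence
  (49n)! · e^(49n) / (49n)^(49n) ~ sqrt(2π·49n).
Dividing by sqrt(n): sqrt(2π·49n) / sqrt(n) = sqrt(2π·49) · n^((1−1)/2), so the limit is sqrt(2π·49).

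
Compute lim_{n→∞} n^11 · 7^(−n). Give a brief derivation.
lim = 0

Exponentials with base > 1 dominate every fixed polynomial: for any fixed c, n^c / 7^n → 0 as n → ∞ (e.g. by the ratio test, or by writing 7^n = e^(n ln 7) and noting e^(n ln 7) / n^c → ∞). Hence n^11 · 7^(−n) = n^11 / 7^n → 0.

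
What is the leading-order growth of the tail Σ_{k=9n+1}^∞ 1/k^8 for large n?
Σ_{k>9n} 1/k^8 ~ 1/(7 · (9n)^7)

Compare to the integral: ∫_{9n}^∞ x^(−8) dx = [−x^(−7)/7]_{9n}^∞ = 1/((8−1)·(9n)^7). Euler-Maclaurin then gives
  Σ_{k>9n} 1/k^8 = ∫_{9n}^∞ dx/x^8 − 1/(2·(9n)^8) + O(1/(9n)^9).
(Equivalently this is ζ(8) − Σ_{k≤9n} 1/k^8.)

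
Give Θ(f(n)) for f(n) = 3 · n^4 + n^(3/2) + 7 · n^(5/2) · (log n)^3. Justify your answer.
f(n) ∈ Θ(n^4)

Compare the terms by growth order. For large n, n^a · (log n)^b dominates n^a' · (log n)^b' iff a > a', or (a = a' and b > b'). Ranking the 3 terms shows the dominant one is 3 · n^4. Hence f(n) ∈ Θ(n^4).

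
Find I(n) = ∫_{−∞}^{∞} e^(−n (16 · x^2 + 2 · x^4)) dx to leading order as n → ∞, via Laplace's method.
I(n) ~ sqrt(π/(16n))

φ(x) = 16 · x^2 + 2 · x^4 has its unique global minimum at x* = 0 (since φ'(x) = 32x + 8x^3 = 0 only at x = 0 for real x with both coefficients positive, and φ → ∞ as |x| → ∞). At x* = 0, φ(0) = 0 and φ''(0) = 32. Laplace's method then gives
  I(n) ~ sqrt(2π / (n · φ''(0))) · e^(−n φ(0)) = sqrt(2π / (32n)) = sqrt(π/(16n)).
The 2 · x^4 term contributes only at subleading order (an O(1/n) relative correction).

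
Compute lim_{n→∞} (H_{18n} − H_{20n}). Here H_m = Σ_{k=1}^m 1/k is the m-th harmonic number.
lim = ln(18/20) = ln(9/10)

Euler-Maclaurin gives H_m = ln m + γ + 1/(2m) + O(1/m^2). The γ and O(1/m) terms cancel in the difference:
  H_{18n} − H_{20n} = ln(18n) − ln(20n) + O(1/n) = ln(18/20) + O(1/n).
Hence the limit is ln(18/20) = ln(9/10).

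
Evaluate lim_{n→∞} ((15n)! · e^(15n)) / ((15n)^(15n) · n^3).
lim = 0

Stirling: (15n)! ~ sqrt(2π·15n) · (15n/e)^(15n). Hence
  (15n)! · e^(15n) / (15n)^(15n) ~ sqrt(2π·15n).
Dividing by n^3: sqrt(2π·15n) / n^3 = sqrt(2π·15) · n^((1−6)/2), so the expression behaves like sqrt(2π·15) · n^((1−6)/2) → 0.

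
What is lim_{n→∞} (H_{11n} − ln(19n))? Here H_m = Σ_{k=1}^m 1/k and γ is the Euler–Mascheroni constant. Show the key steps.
lim = ln(11/19) + γ

By Euler-Maclaurin, H_m = ln m + γ + O(1/m). So
  H_{11n} − ln(19n) = ln(11n) + γ − ln(19n) + O(1/n)
                       = ln(11/19) + γ + O(1/n).
Hence the limit is ln(11/19) + γ.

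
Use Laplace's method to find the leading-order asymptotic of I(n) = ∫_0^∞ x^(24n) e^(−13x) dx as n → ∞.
I(n) ~ (sqrt(2π·24n) / 13) · (24n/(13e))^(24n)

Write the integrand as exp(24n ln x − 13x) and set f(x) = 24n ln x − 13x. Then f'(x) = 24n/x − 13 = 0 at x* = 24n/13, and f''(x*) = −24n/x*^2 = −13^2/(24n). Laplace's method (interior maximum) gives
  I(n) ~ e^(f(x*)) · sqrt(2π / |f''(x*)|)
        = exp(24n ln(24n/13) − 24n) · sqrt(2π · 24n / 13^2)
        = (24n/13)^(24n) e^(−24n) · sqrt(2π·24n) / 13
        = (sqrt(2π·24n) / 13) · (24n/(13e))^(24n).
This matches Γ(24n+1)/13^(24n+1) with Stirling applied to Γ.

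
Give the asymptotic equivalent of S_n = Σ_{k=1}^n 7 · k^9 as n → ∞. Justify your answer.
S_n ~ 7 · n^10 / 10

By integral comparison (Euler-Maclaurin), Σ_{k=1}^n 7 · k^9 = 7 · ∫_0^n x^9 dx + O(n^9) = 7 · n^10/10 + O(n^9). (Equivalently, Faulhaber's formula gives the same leading term.)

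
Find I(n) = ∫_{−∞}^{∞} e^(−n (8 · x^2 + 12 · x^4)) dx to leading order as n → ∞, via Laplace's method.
I(n) ~ sqrt(π/(8n))

φ(x) = 8 · x^2 + 12 · x^4 has its unique global minimum at x* = 0 (since φ'(x) = 16x + 48x^3 = 0 only at x = 0 for real x with both coefficients positive, and φ → ∞ as |x| → ∞). At x* = 0, φ(0) = 0 and φ''(0) = 16. Laplace's method then gives
  I(n) ~ sqrt(2π / (n · φ''(0))) · e^(−n φ(0)) = sqrt(2π / (16n)) = sqrt(π/(8n)).
The 12 · x^4 term contributes only at subleading order (an O(1/n) relative correction).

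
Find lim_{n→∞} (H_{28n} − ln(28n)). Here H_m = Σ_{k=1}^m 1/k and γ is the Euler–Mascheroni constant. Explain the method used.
lim = γ

By Euler-Maclaurin, H_m = ln m + γ + O(1/m). So
  H_{28n} − ln(28n) = ln(28n) + γ − ln(28n) + O(1/n)
                       = ln(28/28) + γ + O(1/n).
Hence the limit is γ (since ln 1 = 0).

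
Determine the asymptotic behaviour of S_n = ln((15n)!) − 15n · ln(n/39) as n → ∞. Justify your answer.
S_n ~ 15n · (ln 585 − 1) + O(ln n)

Stirling: ln((15n)!) = 15n ln(15n) − 15n + O(ln n).
  S_n = 15n ln(15n) − 15n − 15n ln(n/39) + O(ln n)
      = 15n ln(15n) − 15n ln n + 15n ln 39 − 15n + O(ln n)
      = 15n ln 15 + 15n ln 39 − 15n + O(ln n)
      = 15n (ln 585 − 1) + O(ln n).
Numerically ln(585) − 1 ≈ 5.3716.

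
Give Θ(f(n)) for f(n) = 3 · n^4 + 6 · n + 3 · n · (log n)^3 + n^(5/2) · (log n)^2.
f(n) ∈ Θ(n^4)

Compare the terms by growth order. For large n, n^a · (log n)^b dominates n^a' · (log n)^b' iff a > a', or (a = a' and b > b'). Ranking the 4 terms shows the dominant one is 3 · n^4. Hence f(n) ∈ Θ(n^4).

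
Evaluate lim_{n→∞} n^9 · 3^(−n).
lim = 0

Exponentials with base > 1 dominate every fixed polynomial: for any fixed c, n^c / 3^n → 0 as n → ∞ (e.g. by the ratio test, or by writing 3^n = e^(n ln 3) and noting e^(n ln 3) / n^c → ∞). Hence n^9 · 3^(−n) = n^9 / 3^n → 0.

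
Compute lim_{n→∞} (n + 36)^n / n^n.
lim = e^36

Rewrite as (1 + 36/n)^(n). By the standard limit (1 + x/n)^n → e^x, we have (1 + 36/n)^n → e^36, and raising to the 1st power gives e^36.
More precisely, ln[(1 + 36/n)^(n)] = n · ln(1 + 36/n) = n · (36/n + O(1/n^2)) = 36 + O(1/n) → 36.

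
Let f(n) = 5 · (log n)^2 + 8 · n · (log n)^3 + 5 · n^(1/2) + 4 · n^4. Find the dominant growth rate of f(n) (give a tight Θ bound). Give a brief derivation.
f(n) ∈ Θ(n^4)

Compare the terms by growth order. For large n, n^a · (log n)^b dominates n^a' · (log n)^b' iff a > a', or (a = a' and b > b'). Ranking the 4 terms shows the dominant one is 4 · n^4. Hence f(n) ∈ Θ(n^4).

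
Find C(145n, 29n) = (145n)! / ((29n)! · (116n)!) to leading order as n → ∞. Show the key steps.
C(145n, 29n) ~ (3125/256)^(29n) · sqrt(5/(8π·29n))

Write N = 29n. Apply Stirling to each factorial:
  (5N)! ~ sqrt(2π·5N) · (5N/e)^(5N),
  N! ~ sqrt(2π N) · (N/e)^N,
  (4N)! ~ sqrt(2π·4N) · (4N/e)^(4N).
The exponential factors combine to (5N)^(5N) / (N^N · (4N)^(4N)) = 5^(5N)/4^(4N) = (5^5/4^4)^N = (3125/256)^N.
The square-root prefactors combine to sqrt(2π·5N) / (sqrt(2π N)·sqrt(2π·4N)) = sqrt(5 / (2π·4·N)) = sqrt(5/(8π·29n)).
Substituting N = 29n: C(145n, 29n) ~ (3125/256)^(29n) · sqrt(5/(8π·29n)).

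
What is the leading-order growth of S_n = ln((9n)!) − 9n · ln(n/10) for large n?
S_n ~ 9n · (ln 90 − 1) + O(ln n)

Stirling: ln((9n)!) = 9n ln(9n) − 9n + O(ln n).
  S_n = 9n ln(9n) − 9n − 9n ln(n/10) + O(ln n)
      = 9n ln(9n) − 9n ln n + 9n ln 10 − 9n + O(ln n)
      = 9n ln 9 + 9n ln 10 − 9n + O(ln n)
      = 9n (ln 90 − 1) + O(ln n).
Numerically ln(90) − 1 ≈ 3.4998.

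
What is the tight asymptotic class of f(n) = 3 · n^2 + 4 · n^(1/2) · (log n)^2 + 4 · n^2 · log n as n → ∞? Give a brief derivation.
f(n) ∈ Θ(n^2 · log n)

Compare the terms by growth order. For large n, n^a · (log n)^b dominates n^a' · (log n)^b' iff a > a', or (a = a' and b > b'). Ranking the 3 terms shows the dominant one is 4 · n^2 · log n. Hence f(n) ∈ Θ(n^2 · log n).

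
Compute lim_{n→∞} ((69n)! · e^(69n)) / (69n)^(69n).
lim = ∞

Stirling: (69n)! ~ sqrt(2π·69n) · (69n/e)^(69n). Hence
  (69n)! · e^(69n) / (69n)^(69n) ~ sqrt(2π·69n) = sqrt(2π·69) · sqrt(n) → ∞.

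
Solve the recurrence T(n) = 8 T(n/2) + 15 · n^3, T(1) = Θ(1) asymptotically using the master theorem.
T(n) = Θ(n^3 log n)

log_2 8 = 3, and f(n) = 15 · n^3 = Θ(n^(log_2 8)). This is Case 2 of the master theorem: T(n) = Θ(f(n) · log n) = Θ(n^3 log n).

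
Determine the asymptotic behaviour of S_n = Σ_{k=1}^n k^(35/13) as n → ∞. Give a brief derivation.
S_n ~ (13/48) · n^(48/13)

Integral comparison: Σ_{k=1}^n k^(35/13) = ∫_0^n x^(35/13) dx + O(n^(35/13)). The integral is n^(1 + 35/13) / (1 + 35/13) = n^((35+13)/13) / ((35+13)/13) = (13/48) · n^(48/13).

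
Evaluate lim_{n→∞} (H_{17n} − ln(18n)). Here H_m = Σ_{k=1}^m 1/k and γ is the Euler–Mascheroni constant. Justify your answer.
lim = ln(17/18) + γ

By Euler-Maclaurin, H_m = ln m + γ + O(1/m). So
  H_{17n} − ln(18n) = ln(17n) + γ − ln(18n) + O(1/n)
                       = ln(17/18) + γ + O(1/n).
Hence the limit is ln(17/18) + γ.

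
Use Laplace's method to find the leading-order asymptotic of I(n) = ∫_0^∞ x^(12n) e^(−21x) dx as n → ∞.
I(n) ~ (sqrt(2π·12n) / 21) · (12n/(21e))^(12n)

Write the integrand as exp(12n ln x − 21x) and set f(x) = 12n ln x − 21x. Then f'(x) = 12n/x − 21 = 0 at x* = 12n/21, and f''(x*) = −12n/x*^2 = −21^2/(12n). Laplace's method (interior maximum) gives
  I(n) ~ e^(f(x*)) · sqrt(2π / |f''(x*)|)
        = exp(12n ln(12n/21) − 12n) · sqrt(2π · 12n / 21^2)
        = (12n/21)^(12n) e^(−12n) · sqrt(2π·12n) / 21
        = (sqrt(2π·12n) / 21) · (12n/(21e))^(12n).
This matches Γ(12n+1)/21^(12n+1) with Stirling applied to Γ.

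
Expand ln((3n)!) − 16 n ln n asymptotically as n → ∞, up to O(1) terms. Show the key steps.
ln((3n)!) − 16 n ln n = −13 n ln n + 3(ln 3 − 1) n + (1/2) ln(2π·3n) + O(1/n)

Stirling: ln((3n)!) = 3n ln(3n) − 3n + (1/2) ln(2π·3n) + O(1/n).
Expand 3n ln(3n) = 3n (ln n + ln 3) = 3n ln n + 3n ln 3.
Subtract 16n ln n: leading term is (3 − 16) n ln n = −13 n ln n. The next term is 3n ln 3 − 3n = 3(ln 3 − 1) n. Then the (1/2) ln(2π·3n) correction.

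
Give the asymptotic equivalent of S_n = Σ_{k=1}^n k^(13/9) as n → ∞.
S_n ~ (9/22) · n^(22/9)

Integral comparison: Σ_{k=1}^n k^(13/9) = ∫_0^n x^(13/9) dx + O(n^(13/9)). The integral is n^(1 + 13/9) / (1 + 13/9) = n^((13+9)/9) / ((13+9)/9) = (9/22) · n^(22/9).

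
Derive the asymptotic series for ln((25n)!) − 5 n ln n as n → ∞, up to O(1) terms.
ln((25n)!) − 5 n ln n = 20 n ln n + 25(ln 25 − 1) n + (1/2) ln(2π·25n) + O(1/n)

Stirling: ln((25n)!) = 25n ln(25n) − 25n + (1/2) ln(2π·25n) + O(1/n).
Expand 25n ln(25n) = 25n (ln n + ln 25) = 25n ln n + 25n ln 25.
Subtract 5n ln n: leading term is (25 − 5) n ln n = 20 n ln n. The next term is 25n ln 25 − 25n = 25(ln 25 − 1) n. Then the (1/2) ln(2π·25n) correction.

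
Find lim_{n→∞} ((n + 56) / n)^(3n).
lim = e^168

Rewrite as (1 + 56/n)^(3n). By the standard limit (1 + x/n)^n → e^x, we have (1 + 56/n)^n → e^56, and raising to the 3rd power gives e^168.
More precisely, ln[(1 + 56/n)^(3n)] = 3n · ln(1 + 56/n) = 3n · (56/n + O(1/n^2)) = 168 + O(1/n) → 168.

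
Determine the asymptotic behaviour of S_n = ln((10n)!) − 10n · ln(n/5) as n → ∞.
S_n ~ 10n · (ln 50 − 1) + O(ln n)

Stirling: ln((10n)!) = 10n ln(10n) − 10n + O(ln n).
  S_n = 10n ln(10n) − 10n − 10n ln(n/5) + O(ln n)
      = 10n ln(10n) − 10n ln n + 10n ln 5 − 10n + O(ln n)
      = 10n ln 10 + 10n ln 5 − 10n + O(ln n)
      = 10n (ln 50 − 1) + O(ln n).
Numerically ln(50) − 1 ≈ 2.9120.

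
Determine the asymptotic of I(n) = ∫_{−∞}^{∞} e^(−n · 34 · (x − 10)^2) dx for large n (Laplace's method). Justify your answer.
I(n) = sqrt(π/(34n))

Here φ(x) = 34 · (x − 10)^2 has its unique minimum at x* = 10 with φ(x*) = 0 and φ''(x*) = 68. Laplace's method gives
  I(n) ~ e^(−n φ(x*)) · sqrt(2π / (n · φ''(x*))) = sqrt(2π / (68n)) = sqrt(π/(34n)).
This is exact: substituting u = (x − 10)·sqrt(34n) gives I(n) = (1/sqrt(34n)) ∫_{−∞}^{∞} e^(−u^2) du = sqrt(π/(34n)).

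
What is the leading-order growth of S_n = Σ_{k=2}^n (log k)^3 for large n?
S_n ~ n · (log n)^3

By integral comparison, S_n = ∫_1^n (log x)^3 dx + O((log n)^3). For the integral, the leading term of ∫_1^n (log x)^3 dx is n · (log n)^3 (by repeated integration by parts; each step lowers the log-exponent and produces a relatively O(1/log n) correction). Hence S_n ~ n · (log n)^3.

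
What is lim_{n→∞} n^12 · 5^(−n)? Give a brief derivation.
lim = 0

Exponentials with base > 1 dominate every fixed polynomial: for any fixed c, n^c / 5^n → 0 as n → ∞ (e.g. by the ratio test, or by writing 5^n = e^(n ln 5) and noting e^(n ln 5) / n^c → ∞). Hence n^12 · 5^(−n) = n^12 / 5^n → 0.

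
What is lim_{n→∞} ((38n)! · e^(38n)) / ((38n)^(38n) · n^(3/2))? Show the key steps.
lim = 0

Stirling: (38n)! ~ sqrt(2π·38n) · (38n/e)^(38n). Hence
  (38n)! · e^(38n) / (38n)^(38n) ~ sqrt(2π·38n).
Dividing by n^(3/2): sqrt(2π·38n) / n^(3/2) = sqrt(2π·38) · n^((1−3)/2), so the expression behaves like sqrt(2π·38) · n^((1−3)/2) → 0.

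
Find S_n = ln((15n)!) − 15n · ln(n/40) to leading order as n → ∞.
S_n ~ 15n · (ln 600 − 1) + O(ln n)

Stirling: ln((15n)!) = 15n ln(15n) − 15n + O(ln n).
  S_n = 15n ln(15n) − 15n − 15n ln(n/40) + O(ln n)
      = 15n ln(15n) − 15n ln n + 15n ln 40 − 15n + O(ln n)
      = 15n ln 15 + 15n ln 40 − 15n + O(ln n)
      = 15n (ln 600 − 1) + O(ln n).
Numerically ln(600) − 1 ≈ 5.3969.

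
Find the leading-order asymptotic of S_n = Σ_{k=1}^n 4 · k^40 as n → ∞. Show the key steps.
S_n ~ 4 · n^41 / 41

By integral comparison (Euler-Maclaurin), Σ_{k=1}^n 4 · k^40 = 4 · ∫_0^n x^40 dx + O(n^40) = 4 · n^41/41 + O(n^40). (Equivalently, Faulhaber's formula gives the same leading term.)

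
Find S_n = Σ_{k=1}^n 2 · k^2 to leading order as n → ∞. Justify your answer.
S_n ~ 2 · n^3 / 3

By integral comparison (Euler-Maclaurin), Σ_{k=1}^n 2 · k^2 = 2 · ∫_0^n x^2 dx + O(n^2) = 2 · n^3/3 + O(n^2). (Equivalently, Faulhaber's formula gives the same leading term.)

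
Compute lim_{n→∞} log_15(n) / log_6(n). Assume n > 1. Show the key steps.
lim = ln(6) / ln(15) = log_15(6)

Change of base: log_15(n) = ln n / ln 15 and log_6(n) = ln n / ln 6. The ratio is (ln n / ln 15) · (ln 6 / ln n) = ln 6 / ln 15, a constant independent of n. So the limit is ln 6 / ln 15 = log_15(6).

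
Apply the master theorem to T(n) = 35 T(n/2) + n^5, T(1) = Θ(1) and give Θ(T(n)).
T(n) = Θ(n^(log_2 35))

Master theorem: compare f(n) = n^5 to n^(log_2 35) where log_2 35 ≈ 5.129. Since 5 < log_2 35, we have f(n) = O(n^(log_2 35 − ε)) for some ε > 0 — Case 1. Hence T(n) = Θ(n^(log_2 35)).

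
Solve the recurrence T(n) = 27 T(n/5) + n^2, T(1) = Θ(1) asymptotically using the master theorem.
T(n) = Θ(n^(log_5 27))

Master theorem: compare f(n) = n^2 to n^(log_5 27) where log_5 27 ≈ 2.048. Since 2 < log_5 27, we have f(n) = O(n^(log_5 27 − ε)) for some ε > 0 — Case 1. Hence T(n) = Θ(n^(log_5 27)).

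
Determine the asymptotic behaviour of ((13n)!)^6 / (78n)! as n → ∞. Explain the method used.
((13n)!)^6/(78n)! ~ ((2π·13n)^(5/2) / sqrt(6)) · 6^(−6·13n)  →  0

Write N = 13n. Stirling: N! ~ sqrt(2π N)(N/e)^N and (6N)! ~ sqrt(2π·6N)·(6N/e)^(6N).
  (N!)^6/(6N)! ~ (2π N)^(6/2) (N/e)^(6N) / [sqrt(2π·6N) (6N/e)^(6N)]
     = (2π N)^(6/2) / sqrt(2π·6N) · (N/(6N))^(6N)
     = (2π N)^((6−1)/2) / sqrt(6) · 6^(−6N).
Since 6^6 > 1, the factor 6^(−6N) decays exponentially, so the ratio → 0. Substituting N = 13n gives the stated form.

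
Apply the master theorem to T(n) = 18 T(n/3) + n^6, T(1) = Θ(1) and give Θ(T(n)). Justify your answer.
T(n) = Θ(n^6)

log_3 18 ≈ 2.631. f(n) = n^6 dominates n^(log_3 18) since 6 > 2.631, and the regularity condition a·f(n/b) = 18·(n/3)^6 = (18/729)·n^6 ≤ c·f(n) holds with c = 18/729 ≈ 0.0247 < 1. So this is Case 3: T(n) = Θ(f(n)) = Θ(n^6).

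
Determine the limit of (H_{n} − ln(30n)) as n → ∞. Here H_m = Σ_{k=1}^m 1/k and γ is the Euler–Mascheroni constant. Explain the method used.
lim = −ln 30 + γ

By Euler-Maclaurin, H_m = ln m + γ + O(1/m). So
  H_{n} − ln(30n) = ln(n) + γ − ln(30n) + O(1/n)
                       = ln(1/30) + γ + O(1/n).
Hence the limit is ln(1/30) + γ.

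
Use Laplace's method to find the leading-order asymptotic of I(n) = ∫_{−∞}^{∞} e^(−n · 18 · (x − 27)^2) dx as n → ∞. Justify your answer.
I(n) = sqrt(π/(18n))

Here φ(x) = 18 · (x − 27)^2 has its unique minimum at x* = 27 with φ(x*) = 0 and φ''(x*) = 36. Laplace's method gives
  I(n) ~ e^(−n φ(x*)) · sqrt(2π / (n · φ''(x*))) = sqrt(2π / (36n)) = sqrt(π/(18n)).
This is exact: substituting u = (x − 27)·sqrt(18n) gives I(n) = (1/sqrt(18n)) ∫_{−∞}^{∞} e^(−u^2) du = sqrt(π/(18n)).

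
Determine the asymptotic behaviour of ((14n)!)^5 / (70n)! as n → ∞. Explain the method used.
((14n)!)^5/(70n)! ~ ((2π·14n)^(4/2) / sqrt(5)) · 5^(−5·14n)  →  0

Write N = 14n. Stirling: N! ~ sqrt(2π N)(N/e)^N and (5N)! ~ sqrt(2π·5N)·(5N/e)^(5N).
  (N!)^5/(5N)! ~ (2π N)^(5/2) (N/e)^(5N) / [sqrt(2π·5N) (5N/e)^(5N)]
     = (2π N)^(5/2) / sqrt(2π·5N) · (N/(5N))^(5N)
     = (2π N)^((5−1)/2) / sqrt(5) · 5^(−5N).
Since 5^5 > 1, the factor 5^(−5N) decays exponentially, so the ratio → 0. Substituting N = 14n gives the stated form.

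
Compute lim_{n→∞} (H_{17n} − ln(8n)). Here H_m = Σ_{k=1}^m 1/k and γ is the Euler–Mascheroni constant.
lim = ln(17/8) + γ

By Euler-Maclaurin, H_m = ln m + γ + O(1/m). So
  H_{17n} − ln(8n) = ln(17n) + γ − ln(8n) + O(1/n)
                       = ln(17/8) + γ + O(1/n).
Hence the limit is ln(17/8) + γ.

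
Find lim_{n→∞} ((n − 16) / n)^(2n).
lim = e^(−32)

Rewrite as (1 − 16/n)^(2n). By the standard limit (1 + x/n)^n → e^x, we have (1 − 16/n)^n → e^(−16), and raising to the 2nd power gives e^(−32).
More precisely, ln[(1 − 16/n)^(2n)] = 2n · ln(1 − 16/n) = 2n · (-16/n + O(1/n^2)) = -32 + O(1/n) → -32.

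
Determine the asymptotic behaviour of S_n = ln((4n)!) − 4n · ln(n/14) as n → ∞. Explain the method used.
S_n ~ 4n · (ln 56 − 1) + O(ln n)

Stirling: ln((4n)!) = 4n ln(4n) − 4n + O(ln n).
  S_n = 4n ln(4n) − 4n − 4n ln(n/14) + O(ln n)
      = 4n ln(4n) − 4n ln n + 4n ln 14 − 4n + O(ln n)
      = 4n ln 4 + 4n ln 14 − 4n + O(ln n)
      = 4n (ln 56 − 1) + O(ln n).
Numerically ln(56) − 1 ≈ 3.0254.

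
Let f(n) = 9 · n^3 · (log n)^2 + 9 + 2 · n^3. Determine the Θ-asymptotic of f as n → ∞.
f(n) ∈ Θ(n^3 · (log n)^2)

Compare the terms by growth order. For large n, n^a · (log n)^b dominates n^a' · (log n)^b' iff a > a', or (a = a' and b > b'). Ranking the 3 terms shows the dominant one is 9 · n^3 · (log n)^2. Hence f(n) ∈ Θ(n^3 · (log n)^2).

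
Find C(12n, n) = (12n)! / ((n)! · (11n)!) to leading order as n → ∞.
C(12n, n) ~ (8916100448256/285311670611)^(n) · sqrt(6/(11π·n))

Write N = n. Apply Stirling to each factorial:
  (12N)! ~ sqrt(2π·12N) · (12N/e)^(12N),
  N! ~ sqrt(2π N) · (N/e)^N,
  (11N)! ~ sqrt(2π·11N) · (11N/e)^(11N).
The exponential factors combine to (12N)^(12N) / (N^N · (11N)^(11N)) = 12^(12N)/11^(11N) = (12^12/11^11)^N = (8916100448256/285311670611)^N.
The square-root prefactors combine to sqrt(2π·12N) / (sqrt(2π N)·sqrt(2π·11N)) = sqrt(12 / (2π·11·N)) = sqrt(6/(11π·n)).
Substituting N = n: C(12n, n) ~ (8916100448256/285311670611)^(n) · sqrt(6/(11π·n)).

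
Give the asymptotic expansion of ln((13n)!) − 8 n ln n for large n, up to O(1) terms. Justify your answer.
ln((13n)!) − 8 n ln n = 5 n ln n + 13(ln 13 − 1) n + (1/2) ln(2π·13n) + O(1/n)

Stirling: ln((13n)!) = 13n ln(13n) − 13n + (1/2) ln(2π·13n) + O(1/n).
Expand 13n ln(13n) = 13n (ln n + ln 13) = 13n ln n + 13n ln 13.
Subtract 8n ln n: leading term is (13 − 8) n ln n = 5 n ln n. The next term is 13n ln 13 − 13n = 13(ln 13 − 1) n. Then the (1/2) ln(2π·13n) correction.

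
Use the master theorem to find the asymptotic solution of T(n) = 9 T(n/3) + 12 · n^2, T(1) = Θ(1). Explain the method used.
T(n) = Θ(n^2 log n)

log_3 9 = 2, and f(n) = 12 · n^2 = Θ(n^(log_3 9)). This is Case 2 of the master theorem: T(n) = Θ(f(n) · log n) = Θ(n^2 log n).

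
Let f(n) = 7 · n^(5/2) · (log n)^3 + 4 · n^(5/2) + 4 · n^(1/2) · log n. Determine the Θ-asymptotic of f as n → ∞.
f(n) ∈ Θ(n^(5/2) · (log n)^3)

Compare the terms by growth order. For large n, n^a · (log n)^b dominates n^a' · (log n)^b' iff a > a', or (a = a' and b > b'). Ranking the 3 terms shows the dominant one is 7 · n^(5/2) · (log n)^3. Hence f(n) ∈ Θ(n^(5/2) · (log n)^3).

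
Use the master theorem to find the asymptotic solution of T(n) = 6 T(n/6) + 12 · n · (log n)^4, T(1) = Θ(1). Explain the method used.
T(n) = Θ(n · (log n)^5)

Here log_6 6 = 1 and f(n) = 12 · n · (log n)^4 = Θ(n^(log_6 6) · (log n)^4). This is the extended Case 2 of the master theorem (f matches the critical exponent up to log factors), giving T(n) = Θ(n^(log_6 6) · (log n)^(4+1)) = Θ(n · (log n)^5).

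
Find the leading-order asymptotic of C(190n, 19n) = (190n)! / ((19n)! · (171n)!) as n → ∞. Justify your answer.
C(190n, 19n) ~ (10000000000/387420489)^(19n) · sqrt(5/(9π·19n))

Write N = 19n. Apply Stirling to each factorial:
  (10N)! ~ sqrt(2π·10N) · (10N/e)^(10N),
  N! ~ sqrt(2π N) · (N/e)^N,
  (9N)! ~ sqrt(2π·9N) · (9N/e)^(9N).
The exponential factors combine to (10N)^(10N) / (N^N · (9N)^(9N)) = 10^(10N)/9^(9N) = (10^10/9^9)^N = (10000000000/387420489)^N.
The square-root prefactors combine to sqrt(2π·10N) / (sqrt(2π N)·sqrt(2π·9N)) = sqrt(10 / (2π·9·N)) = sqrt(5/(9π·19n)).
Substituting N = 19n: C(190n, 19n) ~ (10000000000/387420489)^(19n) · sqrt(5/(9π·19n)).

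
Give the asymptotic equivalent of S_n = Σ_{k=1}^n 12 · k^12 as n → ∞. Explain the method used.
S_n ~ 12 · n^13 / 13

By integral comparison (Euler-Maclaurin), Σ_{k=1}^n 12 · k^12 = 12 · ∫_0^n x^12 dx + O(n^12) = 12 · n^13/13 + O(n^12). (Equivalently, Faulhaber's formula gives the same leading term.)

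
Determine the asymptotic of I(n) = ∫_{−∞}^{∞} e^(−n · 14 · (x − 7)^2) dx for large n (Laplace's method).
I(n) = sqrt(π/(14n))

Here φ(x) = 14 · (x − 7)^2 has its unique minimum at x* = 7 with φ(x*) = 0 and φ''(x*) = 28. Laplace's method gives
  I(n) ~ e^(−n φ(x*)) · sqrt(2π / (n · φ''(x*))) = sqrt(2π / (28n)) = sqrt(π/(14n)).
This is exact: substituting u = (x − 7)·sqrt(14n) gives I(n) = (1/sqrt(14n)) ∫_{−∞}^{∞} e^(−u^2) du = sqrt(π/(14n)).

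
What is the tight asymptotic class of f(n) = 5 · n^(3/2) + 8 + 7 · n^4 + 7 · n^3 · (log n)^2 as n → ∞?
f(n) ∈ Θ(n^4)

Compare the terms by growth order. For large n, n^a · (log n)^b dominates n^a' · (log n)^b' iff a > a', or (a = a' and b > b'). Ranking the 4 terms shows the dominant one is 7 · n^4. Hence f(n) ∈ Θ(n^4).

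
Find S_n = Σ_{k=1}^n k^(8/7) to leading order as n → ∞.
S_n ~ (7/15) · n^(15/7)

Integral comparison: Σ_{k=1}^n k^(8/7) = ∫_0^n x^(8/7) dx + O(n^(8/7)). The integral is n^(1 + 8/7) / (1 + 8/7) = n^((8+7)/7) / ((8+7)/7) = (7/15) · n^(15/7).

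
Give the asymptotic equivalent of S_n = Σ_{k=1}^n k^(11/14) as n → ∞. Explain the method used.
S_n ~ (14/25) · n^(25/14)

Integral comparison: Σ_{k=1}^n k^(11/14) = ∫_0^n x^(11/14) dx + O(n^(11/14)). The integral is n^(1 + 11/14) / (1 + 11/14) = n^((11+14)/14) / ((11+14)/14) = (14/25) · n^(25/14).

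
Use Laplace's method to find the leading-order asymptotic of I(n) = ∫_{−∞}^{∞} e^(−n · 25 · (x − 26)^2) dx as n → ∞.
I(n) = sqrt(π/(25n))

Here φ(x) = 25 · (x − 26)^2 has its unique minimum at x* = 26 with φ(x*) = 0 and φ''(x*) = 50. Laplace's method gives
  I(n) ~ e^(−n φ(x*)) · sqrt(2π / (n · φ''(x*))) = sqrt(2π / (50n)) = sqrt(π/(25n)).
This is exact: substituting u = (x − 26)·sqrt(25n) gives I(n) = (1/sqrt(25n)) ∫_{−∞}^{∞} e^(−u^2) du = sqrt(π/(25n)).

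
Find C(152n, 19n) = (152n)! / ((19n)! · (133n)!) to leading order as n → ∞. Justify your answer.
C(152n, 19n) ~ (16777216/823543)^(19n) · sqrt(4/(7π·19n))

Write N = 19n. Apply Stirling to each factorial:
  (8N)! ~ sqrt(2π·8N) · (8N/e)^(8N),
  N! ~ sqrt(2π N) · (N/e)^N,
  (7N)! ~ sqrt(2π·7N) · (7N/e)^(7N).
The exponential factors combine to (8N)^(8N) / (N^N · (7N)^(7N)) = 8^(8N)/7^(7N) = (8^8/7^7)^N = (16777216/823543)^N.
The square-root prefactors combine to sqrt(2π·8N) / (sqrt(2π N)·sqrt(2π·7N)) = sqrt(8 / (2π·7·N)) = sqrt(4/(7π·19n)).
Substituting N = 19n: C(152n, 19n) ~ (16777216/823543)^(19n) · sqrt(4/(7π·19n)).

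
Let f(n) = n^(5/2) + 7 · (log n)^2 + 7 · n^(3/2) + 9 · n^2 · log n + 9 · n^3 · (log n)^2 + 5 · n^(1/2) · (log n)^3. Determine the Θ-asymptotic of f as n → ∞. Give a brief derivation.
f(n) ∈ Θ(n^3 · (log n)^2)

Compare the terms by growth order. For large n, n^a · (log n)^b dominates n^a' · (log n)^b' iff a > a', or (a = a' and b > b'). Ranking the 6 terms shows the dominant one is 9 · n^3 · (log n)^2. Hence f(n) ∈ Θ(n^3 · (log n)^2).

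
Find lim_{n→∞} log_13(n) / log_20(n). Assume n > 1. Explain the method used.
lim = ln(20) / ln(13) = log_13(20)

Change of base: log_13(n) = ln n / ln 13 and log_20(n) = ln n / ln 20. The ratio is (ln n / ln 13) · (ln 20 / ln n) = ln 20 / ln 13, a constant independent of n. So the limit is ln 20 / ln 13 = log_13(20).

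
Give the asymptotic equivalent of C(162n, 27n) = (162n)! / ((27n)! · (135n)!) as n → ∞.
C(162n, 27n) ~ (46656/3125)^(27n) · sqrt(3/(5π·27n))

Write N = 27n. Apply Stirling to each factorial:
  (6N)! ~ sqrt(2π·6N) · (6N/e)^(6N),
  N! ~ sqrt(2π N) · (N/e)^N,
  (5N)! ~ sqrt(2π·5N) · (5N/e)^(5N).
The exponential factors combine to (6N)^(6N) / (N^N · (5N)^(5N)) = 6^(6N)/5^(5N) = (6^6/5^5)^N = (46656/3125)^N.
The square-root prefactors combine to sqrt(2π·6N) / (sqrt(2π N)·sqrt(2π·5N)) = sqrt(6 / (2π·5·N)) = sqrt(3/(5π·27n)).
Substituting N = 27n: C(162n, 27n) ~ (46656/3125)^(27n) · sqrt(3/(5π·27n)).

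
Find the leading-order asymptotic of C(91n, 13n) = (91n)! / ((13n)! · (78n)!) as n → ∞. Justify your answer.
C(91n, 13n) ~ (823543/46656)^(13n) · sqrt(7/(12π·13n))

Write N = 13n. Apply Stirling to each factorial:
  (7N)! ~ sqrt(2π·7N) · (7N/e)^(7N),
  N! ~ sqrt(2π N) · (N/e)^N,
  (6N)! ~ sqrt(2π·6N) · (6N/e)^(6N).
The exponential factors combine to (7N)^(7N) / (N^N · (6N)^(6N)) = 7^(7N)/6^(6N) = (7^7/6^6)^N = (823543/46656)^N.
The square-root prefactors combine to sqrt(2π·7N) / (sqrt(2π N)·sqrt(2π·6N)) = sqrt(7 / (2π·6·N)) = sqrt(7/(12π·13n)).
Substituting N = 13n: C(91n, 13n) ~ (823543/46656)^(13n) · sqrt(7/(12π·13n)).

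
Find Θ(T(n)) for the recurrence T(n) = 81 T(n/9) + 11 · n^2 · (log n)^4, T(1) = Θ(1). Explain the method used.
T(n) = Θ(n^2 · (log n)^5)

Here log_9 81 = 2 and f(n) = 11 · n^2 · (log n)^4 = Θ(n^(log_9 81) · (log n)^4). This is the extended Case 2 of the master theorem (f matches the critical exponent up to log factors), giving T(n) = Θ(n^(log_9 81) · (log n)^(4+1)) = Θ(n^2 · (log n)^5).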